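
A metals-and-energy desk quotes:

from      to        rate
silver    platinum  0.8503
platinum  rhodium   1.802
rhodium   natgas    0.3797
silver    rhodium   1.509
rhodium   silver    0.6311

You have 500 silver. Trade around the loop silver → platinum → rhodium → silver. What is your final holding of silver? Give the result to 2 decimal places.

483.50

500 silver × 0.8503 = 425.15 platinum
425.15 platinum × 1.802 = 766.1203 rhodium
766.1203 rhodium × 0.6311 = 483.49852133 silver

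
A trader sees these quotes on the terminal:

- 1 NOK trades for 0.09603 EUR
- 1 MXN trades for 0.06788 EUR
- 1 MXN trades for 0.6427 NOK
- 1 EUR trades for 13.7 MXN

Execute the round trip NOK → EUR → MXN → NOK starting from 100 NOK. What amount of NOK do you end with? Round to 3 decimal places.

84.554

100 NOK × 0.09603 = 9.603 EUR
9.603 EUR × 13.7 = 131.5611 MXN
131.5611 MXN × 0.6427 = 84.55431897 NOK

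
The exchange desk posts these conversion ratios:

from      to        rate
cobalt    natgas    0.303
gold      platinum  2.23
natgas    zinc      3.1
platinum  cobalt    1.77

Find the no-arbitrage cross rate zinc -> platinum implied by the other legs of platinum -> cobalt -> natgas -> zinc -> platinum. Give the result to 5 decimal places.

0.60148

Known legs of the cycle: 1.77 × 0.303 × 3.1 = 1.662561
For no arbitrage the full-cycle product must be 1, so the missing rate is 1 / 1.662561 ≈ 0.6014817.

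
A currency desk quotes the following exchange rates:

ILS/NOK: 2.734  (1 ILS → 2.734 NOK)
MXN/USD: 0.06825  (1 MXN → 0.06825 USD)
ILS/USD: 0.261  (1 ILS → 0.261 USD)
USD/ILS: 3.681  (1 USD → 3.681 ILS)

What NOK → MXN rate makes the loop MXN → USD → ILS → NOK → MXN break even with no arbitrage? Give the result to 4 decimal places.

1.4559

Known legs of the cycle: 0.06825 × 3.681 × 2.734 = 0.6868580355
For no arbitrage the full-cycle product must be 1, so the missing rate is 1 / 0.6868580355 ≈ 1.455905.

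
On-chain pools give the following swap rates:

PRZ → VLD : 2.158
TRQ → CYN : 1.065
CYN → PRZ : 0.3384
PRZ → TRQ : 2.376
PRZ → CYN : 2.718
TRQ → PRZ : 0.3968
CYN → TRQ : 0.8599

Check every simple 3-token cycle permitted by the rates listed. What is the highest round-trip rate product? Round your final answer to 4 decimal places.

TRQ→PRZ→CYN→TRQ: 0.3968 × 2.718 × 0.8599 = 0.92740
TRQ→CYN→PRZ→TRQ: 1.065 × 0.3384 × 2.376 = 0.85630
Maximum is TRQ→PRZ→CYN→TRQ at 0.9274; no arbitrage — every cycle loses value.

0.9274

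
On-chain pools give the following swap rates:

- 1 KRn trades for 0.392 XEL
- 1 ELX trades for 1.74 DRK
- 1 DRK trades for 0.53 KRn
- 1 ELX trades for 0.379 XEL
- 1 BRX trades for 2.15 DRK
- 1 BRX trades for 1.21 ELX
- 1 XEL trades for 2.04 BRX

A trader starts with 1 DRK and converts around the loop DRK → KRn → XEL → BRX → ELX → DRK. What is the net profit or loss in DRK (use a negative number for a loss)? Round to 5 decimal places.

1 DRK × 0.53 = 0.53 KRn
0.53 KRn × 0.392 = 0.20776 XEL
0.20776 XEL × 2.04 = 0.4238304 BRX
0.4238304 BRX × 1.21 = 0.512834784 ELX
0.512834784 ELX × 1.74 = 0.89233252416 DRK
Net change: 0.89233252416 − 1 = -0.10766747584 DRK

-0.10767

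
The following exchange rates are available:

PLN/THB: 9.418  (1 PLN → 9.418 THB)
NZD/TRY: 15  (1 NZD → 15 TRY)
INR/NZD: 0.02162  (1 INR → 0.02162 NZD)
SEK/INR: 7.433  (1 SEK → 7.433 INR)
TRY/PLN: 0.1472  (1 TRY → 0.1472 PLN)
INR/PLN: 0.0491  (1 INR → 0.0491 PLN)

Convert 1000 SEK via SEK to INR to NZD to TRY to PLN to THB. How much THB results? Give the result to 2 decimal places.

3341.78

1000 SEK × 7.433 = 7433 INR
7433 INR × 0.02162 = 160.70146 NZD
160.70146 NZD × 15 = 2410.5219 TRY
2410.5219 TRY × 0.1472 = 354.82882368 PLN
354.82882368 PLN × 9.418 = 3341.77786141824 THB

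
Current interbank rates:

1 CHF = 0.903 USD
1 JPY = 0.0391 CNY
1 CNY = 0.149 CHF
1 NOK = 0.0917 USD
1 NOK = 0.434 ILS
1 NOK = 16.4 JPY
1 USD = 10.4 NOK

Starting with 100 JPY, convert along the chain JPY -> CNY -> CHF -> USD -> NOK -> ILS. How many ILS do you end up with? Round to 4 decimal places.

100 JPY × 0.0391 = 3.91 CNY
3.91 CNY × 0.149 = 0.58259 CHF
0.58259 CHF × 0.903 = 0.52607877 USD
0.52607877 USD × 10.4 = 5.471219208 NOK
5.471219208 NOK × 0.434 = 2.374509136272 ILS

2.3745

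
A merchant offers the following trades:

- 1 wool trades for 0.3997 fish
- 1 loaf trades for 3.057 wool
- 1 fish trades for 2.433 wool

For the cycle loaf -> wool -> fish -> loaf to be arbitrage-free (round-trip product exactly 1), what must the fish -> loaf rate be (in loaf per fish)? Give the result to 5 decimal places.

0.81841

Known legs of the cycle: 3.057 × 0.3997 = 1.2218829
For no arbitrage the full-cycle product must be 1, so the missing rate is 1 / 1.2218829 ≈ 0.8184090.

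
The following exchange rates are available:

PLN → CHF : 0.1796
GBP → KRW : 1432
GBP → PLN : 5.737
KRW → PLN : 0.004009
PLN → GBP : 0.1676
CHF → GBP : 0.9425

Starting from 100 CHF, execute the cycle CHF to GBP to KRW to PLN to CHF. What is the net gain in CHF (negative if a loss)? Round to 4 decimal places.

-2.8223

100 CHF × 0.9425 = 94.25 GBP
94.25 GBP × 1432 = 134966 KRW
134966 KRW × 0.004009 = 541.078694 PLN
541.078694 PLN × 0.1796 = 97.1777334424 CHF
Net change: 97.1777334424 − 100 = -2.8222665576 CHF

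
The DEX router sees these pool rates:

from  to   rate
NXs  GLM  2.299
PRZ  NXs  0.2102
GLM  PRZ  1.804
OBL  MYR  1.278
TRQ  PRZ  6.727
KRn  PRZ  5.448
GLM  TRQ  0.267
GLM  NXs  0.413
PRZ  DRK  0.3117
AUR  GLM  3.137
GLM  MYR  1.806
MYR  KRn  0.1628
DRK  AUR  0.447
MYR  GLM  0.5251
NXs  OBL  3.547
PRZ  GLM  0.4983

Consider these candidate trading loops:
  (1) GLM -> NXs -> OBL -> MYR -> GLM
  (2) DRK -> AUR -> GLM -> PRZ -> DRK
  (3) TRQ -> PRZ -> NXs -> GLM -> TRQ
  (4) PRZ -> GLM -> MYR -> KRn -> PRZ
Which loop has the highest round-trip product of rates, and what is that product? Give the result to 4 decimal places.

0.9831

(1) 0.413 × 3.547 × 1.278 × 0.5251 = 0.98307
(2) 0.447 × 3.137 × 1.804 × 0.3117 = 0.78849
(3) 6.727 × 0.2102 × 2.299 × 0.267 = 0.86797
(4) 0.4983 × 1.806 × 0.1628 × 5.448 = 0.79818
Highest is cycle (1) at 0.9831 (≤1, no arbitrage).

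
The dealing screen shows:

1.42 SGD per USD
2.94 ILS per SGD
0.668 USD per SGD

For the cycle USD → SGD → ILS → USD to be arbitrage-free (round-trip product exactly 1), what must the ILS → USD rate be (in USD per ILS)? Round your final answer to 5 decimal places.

0.23953

Known legs of the cycle: 1.42 × 2.94 = 4.1748
For no arbitrage the full-cycle product must be 1, so the missing rate is 1 / 4.1748 ≈ 0.2395324.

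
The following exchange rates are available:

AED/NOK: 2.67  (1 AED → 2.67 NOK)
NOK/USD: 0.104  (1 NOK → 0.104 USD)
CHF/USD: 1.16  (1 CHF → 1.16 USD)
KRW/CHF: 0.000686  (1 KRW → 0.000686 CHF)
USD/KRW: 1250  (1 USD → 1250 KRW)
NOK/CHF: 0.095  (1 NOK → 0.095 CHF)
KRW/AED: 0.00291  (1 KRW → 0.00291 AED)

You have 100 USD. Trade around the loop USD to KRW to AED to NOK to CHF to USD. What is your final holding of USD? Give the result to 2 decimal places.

100 USD × 1250 = 125000 KRW
125000 KRW × 0.00291 = 363.75 AED
363.75 AED × 2.67 = 971.2125 NOK
971.2125 NOK × 0.095 = 92.2651875 CHF
92.2651875 CHF × 1.16 = 107.0276175 USD

107.03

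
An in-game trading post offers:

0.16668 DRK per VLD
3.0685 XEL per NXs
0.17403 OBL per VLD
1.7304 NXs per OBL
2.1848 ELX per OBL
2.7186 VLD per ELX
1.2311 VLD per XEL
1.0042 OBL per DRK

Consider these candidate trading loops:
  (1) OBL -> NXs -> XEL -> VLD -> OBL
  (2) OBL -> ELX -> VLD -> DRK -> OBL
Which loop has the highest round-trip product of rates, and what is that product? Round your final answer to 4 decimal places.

(1) 1.7304 × 3.0685 × 1.2311 × 0.17403 = 1.13760
(2) 2.1848 × 2.7186 × 0.16668 × 1.0042 = 0.99417
Highest is cycle (1) at 1.1376 (>1, arbitrage).

1.1376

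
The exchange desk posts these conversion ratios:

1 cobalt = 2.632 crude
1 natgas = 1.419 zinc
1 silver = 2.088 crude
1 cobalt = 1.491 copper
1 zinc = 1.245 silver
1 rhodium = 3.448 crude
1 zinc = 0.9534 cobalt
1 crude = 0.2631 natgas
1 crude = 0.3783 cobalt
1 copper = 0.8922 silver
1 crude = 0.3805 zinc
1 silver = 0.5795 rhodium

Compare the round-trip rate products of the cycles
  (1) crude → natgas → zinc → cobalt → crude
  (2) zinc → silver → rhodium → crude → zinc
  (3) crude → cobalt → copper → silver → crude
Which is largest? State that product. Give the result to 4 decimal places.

(1) 0.2631 × 1.419 × 0.9534 × 2.632 = 0.93684
(2) 1.245 × 0.5795 × 3.448 × 0.3805 = 0.94655
(3) 0.3783 × 1.491 × 0.8922 × 2.088 = 1.05077
Highest is cycle (3) at 1.0508 (>1, arbitrage).

1.0508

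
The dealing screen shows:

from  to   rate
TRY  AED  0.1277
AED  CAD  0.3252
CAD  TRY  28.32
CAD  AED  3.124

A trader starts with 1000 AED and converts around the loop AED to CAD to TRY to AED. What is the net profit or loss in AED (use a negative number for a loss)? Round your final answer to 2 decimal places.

176.07

1000 AED × 0.3252 = 325.2 CAD
325.2 CAD × 28.32 = 9209.664 TRY
9209.664 TRY × 0.1277 = 1176.0740928 AED
Net change: 1176.0740928 − 1000 = 176.0740928 AED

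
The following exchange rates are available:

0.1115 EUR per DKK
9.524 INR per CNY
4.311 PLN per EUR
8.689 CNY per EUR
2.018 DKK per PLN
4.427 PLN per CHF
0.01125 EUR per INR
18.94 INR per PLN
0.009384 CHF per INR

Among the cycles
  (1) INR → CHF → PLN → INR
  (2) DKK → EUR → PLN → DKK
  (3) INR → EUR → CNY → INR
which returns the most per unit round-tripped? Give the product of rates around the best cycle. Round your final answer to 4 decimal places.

(1) 0.009384 × 4.427 × 18.94 = 0.78682
(2) 0.1115 × 4.311 × 2.018 = 0.97001
(3) 0.01125 × 8.689 × 9.524 = 0.93098
Highest is cycle (2) at 0.9700 (≤1, no arbitrage).

0.9700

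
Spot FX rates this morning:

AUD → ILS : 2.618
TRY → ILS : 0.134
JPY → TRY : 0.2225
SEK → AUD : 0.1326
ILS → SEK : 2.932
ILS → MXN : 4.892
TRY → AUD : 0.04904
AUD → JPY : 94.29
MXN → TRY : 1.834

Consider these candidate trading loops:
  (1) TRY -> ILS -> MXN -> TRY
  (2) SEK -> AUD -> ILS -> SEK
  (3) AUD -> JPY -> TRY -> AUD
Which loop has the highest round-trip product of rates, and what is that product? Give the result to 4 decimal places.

1.2022

(1) 0.134 × 4.892 × 1.834 = 1.20224
(2) 0.1326 × 2.618 × 2.932 = 1.01783
(3) 94.29 × 0.2225 × 0.04904 = 1.02884
Highest is cycle (1) at 1.2022 (>1, arbitrage).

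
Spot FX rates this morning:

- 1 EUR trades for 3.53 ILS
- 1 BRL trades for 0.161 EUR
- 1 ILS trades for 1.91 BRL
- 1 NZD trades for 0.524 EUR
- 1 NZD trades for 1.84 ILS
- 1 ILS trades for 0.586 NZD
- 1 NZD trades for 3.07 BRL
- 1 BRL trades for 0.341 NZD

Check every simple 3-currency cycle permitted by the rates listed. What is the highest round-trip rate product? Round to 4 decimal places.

BRL→NZD→ILS→BRL: 0.341 × 1.84 × 1.91 = 1.19841
BRL→EUR→ILS→BRL: 0.161 × 3.53 × 1.91 = 1.08551
EUR→ILS→NZD→EUR: 3.53 × 0.586 × 0.524 = 1.08394
Maximum is BRL→NZD→ILS→BRL at 1.1984; arbitrage exists.

1.1984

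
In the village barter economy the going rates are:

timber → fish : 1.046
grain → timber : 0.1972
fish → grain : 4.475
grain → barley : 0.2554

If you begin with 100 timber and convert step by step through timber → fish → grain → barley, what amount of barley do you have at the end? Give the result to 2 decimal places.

119.55

100 timber × 1.046 = 104.6 fish
104.6 fish × 4.475 = 468.085 grain
468.085 grain × 0.2554 = 119.548909 barley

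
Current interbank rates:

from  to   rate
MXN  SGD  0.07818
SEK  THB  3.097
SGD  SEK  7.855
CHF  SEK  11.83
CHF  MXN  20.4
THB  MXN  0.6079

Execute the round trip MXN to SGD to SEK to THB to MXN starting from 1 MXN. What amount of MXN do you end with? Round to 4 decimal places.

1 MXN × 0.07818 = 0.07818 SGD
0.07818 SGD × 7.855 = 0.6141039 SEK
0.6141039 SEK × 3.097 = 1.9018797783 THB
1.9018797783 THB × 0.6079 = 1.15615271722857 MXN

1.1562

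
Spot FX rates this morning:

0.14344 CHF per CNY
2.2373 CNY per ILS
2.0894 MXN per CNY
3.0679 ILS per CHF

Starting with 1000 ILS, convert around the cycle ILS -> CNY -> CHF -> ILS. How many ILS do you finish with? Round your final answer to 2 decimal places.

1000 ILS × 2.2373 = 2237.3 CNY
2237.3 CNY × 0.14344 = 320.918312 CHF
320.918312 CHF × 3.0679 = 984.5452893848 ILS

984.55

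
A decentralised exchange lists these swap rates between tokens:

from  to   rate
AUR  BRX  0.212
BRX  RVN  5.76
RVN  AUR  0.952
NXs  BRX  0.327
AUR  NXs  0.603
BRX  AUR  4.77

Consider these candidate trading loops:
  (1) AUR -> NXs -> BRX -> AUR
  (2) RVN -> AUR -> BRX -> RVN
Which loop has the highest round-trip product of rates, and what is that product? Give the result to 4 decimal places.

1.1625

(1) 0.603 × 0.327 × 4.77 = 0.94055
(2) 0.952 × 0.212 × 5.76 = 1.16251
Highest is cycle (2) at 1.1625 (>1, arbitrage).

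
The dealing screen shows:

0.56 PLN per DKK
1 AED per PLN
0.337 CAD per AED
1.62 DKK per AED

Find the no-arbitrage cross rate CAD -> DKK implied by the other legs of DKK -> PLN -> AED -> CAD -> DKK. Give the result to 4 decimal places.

Known legs of the cycle: 0.56 × 1 × 0.337 = 0.18872
For no arbitrage the full-cycle product must be 1, so the missing rate is 1 / 0.18872 ≈ 5.298855.

5.2989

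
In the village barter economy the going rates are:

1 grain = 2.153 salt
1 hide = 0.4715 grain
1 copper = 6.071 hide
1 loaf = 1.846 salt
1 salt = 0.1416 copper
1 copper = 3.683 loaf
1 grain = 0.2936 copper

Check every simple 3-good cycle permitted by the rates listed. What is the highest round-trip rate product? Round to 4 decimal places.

0.9627

salt→copper→loaf→salt: 0.1416 × 3.683 × 1.846 = 0.96271
copper→hide→grain→copper: 6.071 × 0.4715 × 0.2936 = 0.84042
Maximum is salt→copper→loaf→salt at 0.9627; no arbitrage — every cycle loses value.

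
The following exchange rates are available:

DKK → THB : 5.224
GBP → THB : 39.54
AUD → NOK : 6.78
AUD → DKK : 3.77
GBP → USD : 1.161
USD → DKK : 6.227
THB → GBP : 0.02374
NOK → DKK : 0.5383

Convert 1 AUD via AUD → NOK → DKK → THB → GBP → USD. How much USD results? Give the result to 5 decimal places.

0.52550

1 AUD × 6.78 = 6.78 NOK
6.78 NOK × 0.5383 = 3.649674 DKK
3.649674 DKK × 5.224 = 19.065896976 THB
19.065896976 THB × 0.02374 = 0.45262439421024 GBP
0.45262439421024 GBP × 1.161 = 0.52549692167808864 USD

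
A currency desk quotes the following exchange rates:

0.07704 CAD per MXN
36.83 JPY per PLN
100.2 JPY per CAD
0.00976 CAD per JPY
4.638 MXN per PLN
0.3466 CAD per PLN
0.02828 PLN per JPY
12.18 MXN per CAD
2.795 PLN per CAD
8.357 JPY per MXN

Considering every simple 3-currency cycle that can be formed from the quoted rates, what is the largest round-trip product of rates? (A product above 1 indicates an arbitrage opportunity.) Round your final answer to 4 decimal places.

MXN→JPY→PLN→MXN: 8.357 × 0.02828 × 4.638 = 1.09613
CAD→PLN→JPY→CAD: 2.795 × 36.83 × 0.00976 = 1.00469
CAD→PLN→MXN→CAD: 2.795 × 4.638 × 0.07704 = 0.99869
CAD→MXN→JPY→CAD: 12.18 × 8.357 × 0.00976 = 0.99345
CAD→JPY→PLN→CAD: 100.2 × 0.02828 × 0.3466 = 0.98215
Maximum is MXN→JPY→PLN→MXN at 1.0961; arbitrage exists.

1.0961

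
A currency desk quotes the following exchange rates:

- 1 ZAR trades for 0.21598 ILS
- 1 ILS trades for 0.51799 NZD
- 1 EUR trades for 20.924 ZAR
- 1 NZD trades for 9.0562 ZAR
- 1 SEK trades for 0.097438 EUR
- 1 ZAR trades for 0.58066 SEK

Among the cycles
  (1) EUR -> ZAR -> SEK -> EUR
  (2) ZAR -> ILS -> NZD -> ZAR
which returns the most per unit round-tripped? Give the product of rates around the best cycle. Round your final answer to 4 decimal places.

1.1838

(1) 20.924 × 0.58066 × 0.097438 = 1.18385
(2) 0.21598 × 0.51799 × 9.0562 = 1.01317
Highest is cycle (1) at 1.1838 (>1, arbitrage).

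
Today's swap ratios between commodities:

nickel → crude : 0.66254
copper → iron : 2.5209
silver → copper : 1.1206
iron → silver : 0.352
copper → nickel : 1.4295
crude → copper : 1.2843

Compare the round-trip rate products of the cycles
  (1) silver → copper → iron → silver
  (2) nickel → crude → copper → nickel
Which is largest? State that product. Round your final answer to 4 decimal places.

1.2164

(1) 1.1206 × 2.5209 × 0.352 = 0.99437
(2) 0.66254 × 1.2843 × 1.4295 = 1.21636
Highest is cycle (2) at 1.2164 (>1, arbitrage).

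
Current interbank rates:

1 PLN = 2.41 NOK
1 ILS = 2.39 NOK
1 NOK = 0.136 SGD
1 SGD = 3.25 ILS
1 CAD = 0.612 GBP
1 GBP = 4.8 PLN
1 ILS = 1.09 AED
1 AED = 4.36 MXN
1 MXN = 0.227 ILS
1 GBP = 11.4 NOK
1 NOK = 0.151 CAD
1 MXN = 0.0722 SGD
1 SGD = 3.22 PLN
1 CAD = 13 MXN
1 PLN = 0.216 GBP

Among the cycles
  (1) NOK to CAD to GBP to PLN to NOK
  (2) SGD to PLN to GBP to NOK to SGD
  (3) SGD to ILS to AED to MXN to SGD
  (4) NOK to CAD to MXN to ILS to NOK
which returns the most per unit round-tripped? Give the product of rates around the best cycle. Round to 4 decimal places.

1.1152

(1) 0.151 × 0.612 × 4.8 × 2.41 = 1.06902
(2) 3.22 × 0.216 × 11.4 × 0.136 = 1.07833
(3) 3.25 × 1.09 × 4.36 × 0.0722 = 1.11515
(4) 0.151 × 13 × 0.227 × 2.39 = 1.06499
Highest is cycle (3) at 1.1152 (>1, arbitrage).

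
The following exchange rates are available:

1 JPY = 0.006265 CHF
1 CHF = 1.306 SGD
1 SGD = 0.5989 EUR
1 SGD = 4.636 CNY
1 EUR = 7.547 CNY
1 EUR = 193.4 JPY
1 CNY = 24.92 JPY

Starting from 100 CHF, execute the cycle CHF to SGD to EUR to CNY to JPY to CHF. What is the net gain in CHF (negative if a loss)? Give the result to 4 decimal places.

-7.8403

100 CHF × 1.306 = 130.6 SGD
130.6 SGD × 0.5989 = 78.21634 EUR
78.21634 EUR × 7.547 = 590.29871798 CNY
590.29871798 CNY × 24.92 = 14710.2440520616 JPY
14710.2440520616 JPY × 0.006265 = 92.159678986165924 CHF
Net change: 92.159678986165924 − 100 = -7.840321013834076 CHF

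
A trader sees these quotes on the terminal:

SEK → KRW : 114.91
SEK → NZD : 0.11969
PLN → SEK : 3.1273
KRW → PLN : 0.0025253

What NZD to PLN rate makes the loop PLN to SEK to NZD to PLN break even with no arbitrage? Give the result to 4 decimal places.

2.6716

Known legs of the cycle: 3.1273 × 0.11969 = 0.374306537
For no arbitrage the full-cycle product must be 1, so the missing rate is 1 / 0.374306537 ≈ 2.671607.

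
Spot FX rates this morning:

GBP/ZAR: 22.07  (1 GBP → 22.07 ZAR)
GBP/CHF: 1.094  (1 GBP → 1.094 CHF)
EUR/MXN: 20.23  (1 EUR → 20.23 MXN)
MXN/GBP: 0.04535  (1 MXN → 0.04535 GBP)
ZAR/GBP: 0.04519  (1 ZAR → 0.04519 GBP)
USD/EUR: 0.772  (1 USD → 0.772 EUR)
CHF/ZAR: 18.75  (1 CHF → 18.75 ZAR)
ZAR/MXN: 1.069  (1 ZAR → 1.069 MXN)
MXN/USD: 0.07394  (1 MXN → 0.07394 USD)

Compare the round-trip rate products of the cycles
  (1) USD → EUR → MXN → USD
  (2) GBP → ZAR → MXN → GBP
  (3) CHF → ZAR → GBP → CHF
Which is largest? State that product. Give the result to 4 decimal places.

(1) 0.772 × 20.23 × 0.07394 = 1.15476
(2) 22.07 × 1.069 × 0.04535 = 1.06993
(3) 18.75 × 0.04519 × 1.094 = 0.92696
Highest is cycle (1) at 1.1548 (>1, arbitrage).

1.1548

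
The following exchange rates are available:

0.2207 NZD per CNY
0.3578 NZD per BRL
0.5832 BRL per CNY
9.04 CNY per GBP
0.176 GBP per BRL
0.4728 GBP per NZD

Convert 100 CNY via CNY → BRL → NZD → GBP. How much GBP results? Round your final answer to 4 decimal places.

9.8659

100 CNY × 0.5832 = 58.32 BRL
58.32 BRL × 0.3578 = 20.866896 NZD
20.866896 NZD × 0.4728 = 9.8658684288 GBP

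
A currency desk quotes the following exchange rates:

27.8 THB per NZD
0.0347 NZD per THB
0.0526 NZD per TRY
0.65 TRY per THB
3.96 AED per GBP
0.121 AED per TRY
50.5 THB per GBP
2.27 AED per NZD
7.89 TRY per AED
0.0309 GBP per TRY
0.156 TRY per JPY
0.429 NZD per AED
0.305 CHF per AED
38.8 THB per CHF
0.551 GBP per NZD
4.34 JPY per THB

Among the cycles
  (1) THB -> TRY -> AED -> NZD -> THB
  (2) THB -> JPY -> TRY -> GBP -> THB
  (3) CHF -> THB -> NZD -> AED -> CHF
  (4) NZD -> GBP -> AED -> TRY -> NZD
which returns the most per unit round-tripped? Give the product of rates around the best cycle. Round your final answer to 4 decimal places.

(1) 0.65 × 0.121 × 0.429 × 27.8 = 0.93800
(2) 4.34 × 0.156 × 0.0309 × 50.5 = 1.05649
(3) 38.8 × 0.0347 × 2.27 × 0.305 = 0.93215
(4) 0.551 × 3.96 × 7.89 × 0.0526 = 0.90554
Highest is cycle (2) at 1.0565 (>1, arbitrage).

1.0565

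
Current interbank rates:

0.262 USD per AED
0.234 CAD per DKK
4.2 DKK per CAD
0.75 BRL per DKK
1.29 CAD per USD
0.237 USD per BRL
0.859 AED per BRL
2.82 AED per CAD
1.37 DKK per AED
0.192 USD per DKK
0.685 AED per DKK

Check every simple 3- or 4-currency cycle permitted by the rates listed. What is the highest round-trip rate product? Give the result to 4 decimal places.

1.0403

USD→CAD→DKK→USD: 1.29 × 4.2 × 0.192 = 1.04026
AED→USD→CAD→DKK→AED: 0.262 × 1.29 × 4.2 × 0.685 = 0.97237
BRL→USD→CAD→DKK→BRL: 0.237 × 1.29 × 4.2 × 0.75 = 0.96305
AED→DKK→USD→CAD→AED: 1.37 × 0.192 × 1.29 × 2.82 = 0.95689
AED→USD→CAD→AED: 0.262 × 1.29 × 2.82 = 0.95310
AED→DKK→CAD→AED: 1.37 × 0.234 × 2.82 = 0.90404
BRL→AED→DKK→BRL: 0.859 × 1.37 × 0.75 = 0.88262
Maximum is USD→CAD→DKK→USD at 1.0403; arbitrage exists.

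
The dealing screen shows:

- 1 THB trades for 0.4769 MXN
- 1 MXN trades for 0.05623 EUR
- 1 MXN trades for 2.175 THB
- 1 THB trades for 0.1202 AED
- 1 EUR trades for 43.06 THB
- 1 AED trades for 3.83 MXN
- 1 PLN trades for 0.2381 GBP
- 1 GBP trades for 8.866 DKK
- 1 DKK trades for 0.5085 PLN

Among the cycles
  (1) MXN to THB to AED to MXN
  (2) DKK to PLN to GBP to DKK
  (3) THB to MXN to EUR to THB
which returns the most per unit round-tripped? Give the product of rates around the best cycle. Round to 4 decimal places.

1.1547

(1) 2.175 × 0.1202 × 3.83 = 1.00130
(2) 0.5085 × 0.2381 × 8.866 = 1.07344
(3) 0.4769 × 0.05623 × 43.06 = 1.15470
Highest is cycle (3) at 1.1547 (>1, arbitrage).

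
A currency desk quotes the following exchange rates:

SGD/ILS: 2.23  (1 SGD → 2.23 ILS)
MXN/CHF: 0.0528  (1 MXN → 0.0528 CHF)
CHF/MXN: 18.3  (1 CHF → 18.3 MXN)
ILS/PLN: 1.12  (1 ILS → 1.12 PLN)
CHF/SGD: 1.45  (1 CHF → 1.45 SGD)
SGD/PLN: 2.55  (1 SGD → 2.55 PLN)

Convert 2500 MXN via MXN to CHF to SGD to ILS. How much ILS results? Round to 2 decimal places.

426.82

2500 MXN × 0.0528 = 132 CHF
132 CHF × 1.45 = 191.4 SGD
191.4 SGD × 2.23 = 426.822 ILS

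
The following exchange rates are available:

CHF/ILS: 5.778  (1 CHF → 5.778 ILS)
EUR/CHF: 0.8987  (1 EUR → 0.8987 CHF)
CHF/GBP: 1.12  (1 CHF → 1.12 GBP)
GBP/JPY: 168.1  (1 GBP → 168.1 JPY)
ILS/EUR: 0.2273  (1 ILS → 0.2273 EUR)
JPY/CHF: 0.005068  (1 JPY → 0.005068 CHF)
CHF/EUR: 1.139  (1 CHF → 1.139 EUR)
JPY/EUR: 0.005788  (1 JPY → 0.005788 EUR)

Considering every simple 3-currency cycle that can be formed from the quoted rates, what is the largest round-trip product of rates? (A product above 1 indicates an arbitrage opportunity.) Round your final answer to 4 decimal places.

EUR→CHF→ILS→EUR: 0.8987 × 5.778 × 0.2273 = 1.18030
JPY→CHF→GBP→JPY: 0.005068 × 1.12 × 168.1 = 0.95416
Maximum is EUR→CHF→ILS→EUR at 1.1803; arbitrage exists.

1.1803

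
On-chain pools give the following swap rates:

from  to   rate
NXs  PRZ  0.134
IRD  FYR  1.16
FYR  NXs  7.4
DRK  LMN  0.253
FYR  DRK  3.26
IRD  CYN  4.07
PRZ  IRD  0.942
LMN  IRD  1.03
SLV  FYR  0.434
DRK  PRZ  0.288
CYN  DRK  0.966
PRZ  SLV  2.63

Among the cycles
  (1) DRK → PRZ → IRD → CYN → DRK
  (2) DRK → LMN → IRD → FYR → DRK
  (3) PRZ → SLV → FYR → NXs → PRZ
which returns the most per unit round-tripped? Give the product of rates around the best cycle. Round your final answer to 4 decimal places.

(1) 0.288 × 0.942 × 4.07 × 0.966 = 1.06663
(2) 0.253 × 1.03 × 1.16 × 3.26 = 0.98545
(3) 2.63 × 0.434 × 7.4 × 0.134 = 1.13183
Highest is cycle (3) at 1.1318 (>1, arbitrage).

1.1318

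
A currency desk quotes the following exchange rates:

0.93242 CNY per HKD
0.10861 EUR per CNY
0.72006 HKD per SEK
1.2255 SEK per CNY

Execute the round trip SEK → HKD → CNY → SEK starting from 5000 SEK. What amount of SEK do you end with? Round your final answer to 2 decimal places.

5000 SEK × 0.72006 = 3600.3 HKD
3600.3 HKD × 0.93242 = 3356.991726 CNY
3356.991726 CNY × 1.2255 = 4113.993360213 SEK

4113.99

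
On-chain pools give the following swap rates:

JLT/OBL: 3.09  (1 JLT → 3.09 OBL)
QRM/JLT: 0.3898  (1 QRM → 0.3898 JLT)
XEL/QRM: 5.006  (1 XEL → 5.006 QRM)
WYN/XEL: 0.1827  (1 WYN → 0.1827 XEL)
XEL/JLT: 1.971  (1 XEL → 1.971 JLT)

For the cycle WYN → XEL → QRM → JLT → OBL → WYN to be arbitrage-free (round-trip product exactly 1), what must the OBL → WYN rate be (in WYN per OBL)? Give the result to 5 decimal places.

0.90776

Known legs of the cycle: 0.1827 × 5.006 × 0.3898 × 3.09 = 1.1016146601684
For no arbitrage the full-cycle product must be 1, so the missing rate is 1 / 1.1016146601684 ≈ 0.9077584.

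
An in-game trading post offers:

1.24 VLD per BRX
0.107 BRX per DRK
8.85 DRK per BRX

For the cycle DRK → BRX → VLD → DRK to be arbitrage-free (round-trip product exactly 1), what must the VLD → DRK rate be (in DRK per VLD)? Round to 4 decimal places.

Known legs of the cycle: 0.107 × 1.24 = 0.13268
For no arbitrage the full-cycle product must be 1, so the missing rate is 1 / 0.13268 ≈ 7.536931.

7.5369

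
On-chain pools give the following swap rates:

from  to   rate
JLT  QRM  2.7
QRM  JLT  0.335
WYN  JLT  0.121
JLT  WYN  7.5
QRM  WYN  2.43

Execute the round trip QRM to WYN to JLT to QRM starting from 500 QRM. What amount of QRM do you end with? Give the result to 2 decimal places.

396.94

500 QRM × 2.43 = 1215 WYN
1215 WYN × 0.121 = 147.015 JLT
147.015 JLT × 2.7 = 396.9405 QRM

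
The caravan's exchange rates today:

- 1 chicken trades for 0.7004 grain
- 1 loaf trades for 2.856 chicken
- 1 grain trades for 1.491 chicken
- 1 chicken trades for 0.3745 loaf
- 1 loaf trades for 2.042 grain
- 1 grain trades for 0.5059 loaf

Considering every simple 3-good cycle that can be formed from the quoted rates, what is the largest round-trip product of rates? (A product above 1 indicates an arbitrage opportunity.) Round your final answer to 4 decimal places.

chicken→loaf→grain→chicken: 0.3745 × 2.042 × 1.491 = 1.14021
chicken→grain→loaf→chicken: 0.7004 × 0.5059 × 2.856 = 1.01197
Maximum is chicken→loaf→grain→chicken at 1.1402; arbitrage exists.

1.1402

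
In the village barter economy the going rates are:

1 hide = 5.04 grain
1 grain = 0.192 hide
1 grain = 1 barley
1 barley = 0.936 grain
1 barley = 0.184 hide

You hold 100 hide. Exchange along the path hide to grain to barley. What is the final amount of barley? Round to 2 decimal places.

504.00

100 hide × 5.04 = 504 grain
504 grain × 1 = 504 barley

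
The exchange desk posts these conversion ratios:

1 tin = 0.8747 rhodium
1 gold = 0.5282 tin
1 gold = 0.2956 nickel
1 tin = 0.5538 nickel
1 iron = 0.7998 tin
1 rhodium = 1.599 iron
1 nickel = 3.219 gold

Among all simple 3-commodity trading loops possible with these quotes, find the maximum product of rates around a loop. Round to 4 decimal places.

rhodium→iron→tin→rhodium: 1.599 × 0.7998 × 0.8747 = 1.11864
nickel→gold→tin→nickel: 3.219 × 0.5282 × 0.5538 = 0.94161
Maximum is rhodium→iron→tin→rhodium at 1.1186; arbitrage exists.

1.1186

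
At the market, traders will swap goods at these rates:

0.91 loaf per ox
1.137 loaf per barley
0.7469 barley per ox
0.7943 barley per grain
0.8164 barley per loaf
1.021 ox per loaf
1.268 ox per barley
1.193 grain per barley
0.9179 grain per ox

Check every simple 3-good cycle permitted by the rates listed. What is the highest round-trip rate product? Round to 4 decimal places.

ox→loaf→barley→ox: 0.91 × 0.8164 × 1.268 = 0.94203
grain→barley→ox→grain: 0.7943 × 1.268 × 0.9179 = 0.92448
ox→barley→loaf→ox: 0.7469 × 1.137 × 1.021 = 0.86706
Maximum is ox→loaf→barley→ox at 0.9420; no arbitrage — every cycle loses value.

0.9420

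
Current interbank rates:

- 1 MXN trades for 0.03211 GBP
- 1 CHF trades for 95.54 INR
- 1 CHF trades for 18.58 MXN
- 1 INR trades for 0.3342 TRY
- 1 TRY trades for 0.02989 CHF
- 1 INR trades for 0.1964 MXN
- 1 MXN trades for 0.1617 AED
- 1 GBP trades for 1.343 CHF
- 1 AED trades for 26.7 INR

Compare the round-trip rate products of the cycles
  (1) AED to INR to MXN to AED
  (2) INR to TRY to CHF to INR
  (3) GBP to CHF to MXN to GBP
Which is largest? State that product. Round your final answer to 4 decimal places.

(1) 26.7 × 0.1964 × 0.1617 = 0.84794
(2) 0.3342 × 0.02989 × 95.54 = 0.95437
(3) 1.343 × 18.58 × 0.03211 = 0.80124
Highest is cycle (2) at 0.9544 (≤1, no arbitrage).

0.9544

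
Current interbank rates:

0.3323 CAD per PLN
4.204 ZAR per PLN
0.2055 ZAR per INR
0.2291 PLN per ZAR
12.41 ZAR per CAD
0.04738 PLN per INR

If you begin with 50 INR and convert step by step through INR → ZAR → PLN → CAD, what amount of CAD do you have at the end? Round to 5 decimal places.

0.78224

50 INR × 0.2055 = 10.275 ZAR
10.275 ZAR × 0.2291 = 2.3540025 PLN
2.3540025 PLN × 0.3323 = 0.78223503075 CAD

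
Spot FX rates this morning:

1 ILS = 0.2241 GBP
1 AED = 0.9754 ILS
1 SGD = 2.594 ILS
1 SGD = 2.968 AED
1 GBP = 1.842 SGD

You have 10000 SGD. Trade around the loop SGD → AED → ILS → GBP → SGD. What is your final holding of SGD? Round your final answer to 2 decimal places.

10000 SGD × 2.968 = 29680 AED
29680 AED × 0.9754 = 28949.872 ILS
28949.872 ILS × 0.2241 = 6487.6663152 GBP
6487.6663152 GBP × 1.842 = 11950.2813525984 SGD

11950.28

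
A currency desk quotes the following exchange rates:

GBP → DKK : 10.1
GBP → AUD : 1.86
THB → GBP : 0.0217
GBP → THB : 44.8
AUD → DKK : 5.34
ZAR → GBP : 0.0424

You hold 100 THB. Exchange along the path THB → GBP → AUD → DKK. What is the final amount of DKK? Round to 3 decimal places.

21.553

100 THB × 0.0217 = 2.17 GBP
2.17 GBP × 1.86 = 4.0362 AUD
4.0362 AUD × 5.34 = 21.553308 DKK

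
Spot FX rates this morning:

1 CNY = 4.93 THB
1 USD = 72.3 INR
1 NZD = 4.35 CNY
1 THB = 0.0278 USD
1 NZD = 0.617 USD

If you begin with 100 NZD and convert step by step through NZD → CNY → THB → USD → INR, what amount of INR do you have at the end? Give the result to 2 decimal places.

100 NZD × 4.35 = 435 CNY
435 CNY × 4.93 = 2144.55 THB
2144.55 THB × 0.0278 = 59.61849 USD
59.61849 USD × 72.3 = 4310.416827 INR

4310.42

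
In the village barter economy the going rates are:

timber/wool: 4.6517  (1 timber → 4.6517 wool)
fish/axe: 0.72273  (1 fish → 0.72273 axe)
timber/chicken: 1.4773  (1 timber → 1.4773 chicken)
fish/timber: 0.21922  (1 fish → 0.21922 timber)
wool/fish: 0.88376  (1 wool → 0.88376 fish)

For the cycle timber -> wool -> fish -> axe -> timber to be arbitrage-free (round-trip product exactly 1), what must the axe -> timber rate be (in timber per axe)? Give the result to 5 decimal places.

Known legs of the cycle: 4.6517 × 0.88376 × 0.72273 = 2.97113319509016
For no arbitrage the full-cycle product must be 1, so the missing rate is 1 / 2.97113319509016 ≈ 0.3365719.

0.33657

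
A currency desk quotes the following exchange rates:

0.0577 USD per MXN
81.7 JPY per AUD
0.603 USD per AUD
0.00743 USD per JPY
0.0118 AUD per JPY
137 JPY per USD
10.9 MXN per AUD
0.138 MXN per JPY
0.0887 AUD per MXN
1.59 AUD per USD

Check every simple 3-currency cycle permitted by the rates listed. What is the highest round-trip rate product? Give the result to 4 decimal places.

1.0909

USD→JPY→MXN→USD: 137 × 0.138 × 0.0577 = 1.09088
AUD→JPY→MXN→AUD: 81.7 × 0.138 × 0.0887 = 1.00006
AUD→MXN→USD→AUD: 10.9 × 0.0577 × 1.59 = 1.00000
AUD→USD→JPY→AUD: 0.603 × 137 × 0.0118 = 0.97481
AUD→JPY→USD→AUD: 81.7 × 0.00743 × 1.59 = 0.96518
Maximum is USD→JPY→MXN→USD at 1.0909; arbitrage exists.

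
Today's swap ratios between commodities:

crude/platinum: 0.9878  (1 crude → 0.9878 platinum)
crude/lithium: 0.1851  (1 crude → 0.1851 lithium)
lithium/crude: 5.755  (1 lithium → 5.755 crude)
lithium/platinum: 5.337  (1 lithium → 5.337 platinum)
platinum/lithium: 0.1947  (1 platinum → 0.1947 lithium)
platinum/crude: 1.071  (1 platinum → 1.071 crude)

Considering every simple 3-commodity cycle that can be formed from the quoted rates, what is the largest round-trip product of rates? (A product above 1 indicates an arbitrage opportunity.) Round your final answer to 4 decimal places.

1.1068

platinum→lithium→crude→platinum: 0.1947 × 5.755 × 0.9878 = 1.10683
platinum→crude→lithium→platinum: 1.071 × 0.1851 × 5.337 = 1.05802
Maximum is platinum→lithium→crude→platinum at 1.1068; arbitrage exists.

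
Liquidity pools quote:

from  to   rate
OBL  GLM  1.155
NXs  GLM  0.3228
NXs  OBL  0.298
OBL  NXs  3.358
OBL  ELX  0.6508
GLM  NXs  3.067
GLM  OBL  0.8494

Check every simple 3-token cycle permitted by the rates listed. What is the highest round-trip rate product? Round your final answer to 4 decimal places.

NXs→OBL→GLM→NXs: 0.298 × 1.155 × 3.067 = 1.05563
NXs→GLM→OBL→NXs: 0.3228 × 0.8494 × 3.358 = 0.92072
Maximum is NXs→OBL→GLM→NXs at 1.0556; arbitrage exists.

1.0556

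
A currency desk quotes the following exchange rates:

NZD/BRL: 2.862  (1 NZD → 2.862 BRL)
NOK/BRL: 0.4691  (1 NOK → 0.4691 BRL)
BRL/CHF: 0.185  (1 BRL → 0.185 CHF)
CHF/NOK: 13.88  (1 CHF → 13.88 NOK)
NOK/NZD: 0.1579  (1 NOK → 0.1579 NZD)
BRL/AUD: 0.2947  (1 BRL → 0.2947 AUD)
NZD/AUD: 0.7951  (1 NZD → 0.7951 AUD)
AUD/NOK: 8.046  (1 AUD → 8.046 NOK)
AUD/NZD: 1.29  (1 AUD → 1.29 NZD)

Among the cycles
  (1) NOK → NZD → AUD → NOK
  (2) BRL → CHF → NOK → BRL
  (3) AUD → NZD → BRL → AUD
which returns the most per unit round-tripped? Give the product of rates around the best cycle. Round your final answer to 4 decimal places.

(1) 0.1579 × 0.7951 × 8.046 = 1.01015
(2) 0.185 × 13.88 × 0.4691 = 1.20455
(3) 1.29 × 2.862 × 0.2947 = 1.08803
Highest is cycle (2) at 1.2046 (>1, arbitrage).

1.2046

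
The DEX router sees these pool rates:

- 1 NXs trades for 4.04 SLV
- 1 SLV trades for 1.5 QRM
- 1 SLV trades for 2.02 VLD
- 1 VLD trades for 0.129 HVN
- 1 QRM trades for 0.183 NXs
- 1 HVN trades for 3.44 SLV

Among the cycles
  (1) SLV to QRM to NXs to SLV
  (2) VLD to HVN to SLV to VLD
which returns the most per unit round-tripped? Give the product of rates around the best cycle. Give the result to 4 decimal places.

1.1090

(1) 1.5 × 0.183 × 4.04 = 1.10898
(2) 0.129 × 3.44 × 2.02 = 0.89640
Highest is cycle (1) at 1.1090 (>1, arbitrage).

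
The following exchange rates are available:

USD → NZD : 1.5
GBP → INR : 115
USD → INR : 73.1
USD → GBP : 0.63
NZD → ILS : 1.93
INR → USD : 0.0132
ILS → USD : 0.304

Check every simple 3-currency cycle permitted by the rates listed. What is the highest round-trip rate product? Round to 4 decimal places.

0.9563

USD→GBP→INR→USD: 0.63 × 115 × 0.0132 = 0.95634
USD→NZD→ILS→USD: 1.5 × 1.93 × 0.304 = 0.88008
Maximum is USD→GBP→INR→USD at 0.9563; no arbitrage — every cycle loses value.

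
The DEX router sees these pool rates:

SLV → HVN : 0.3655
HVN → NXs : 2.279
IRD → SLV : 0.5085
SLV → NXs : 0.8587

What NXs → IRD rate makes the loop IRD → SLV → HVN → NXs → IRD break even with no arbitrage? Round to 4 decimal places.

2.3609

Known legs of the cycle: 0.5085 × 0.3655 × 2.279 = 0.42356753325
For no arbitrage the full-cycle product must be 1, so the missing rate is 1 / 0.42356753325 ≈ 2.360899.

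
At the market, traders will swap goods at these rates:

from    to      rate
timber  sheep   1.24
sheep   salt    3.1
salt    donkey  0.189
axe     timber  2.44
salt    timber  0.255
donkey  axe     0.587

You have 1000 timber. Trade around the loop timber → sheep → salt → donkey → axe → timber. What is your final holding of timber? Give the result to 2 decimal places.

1040.57

1000 timber × 1.24 = 1240 sheep
1240 sheep × 3.1 = 3844 salt
3844 salt × 0.189 = 726.516 donkey
726.516 donkey × 0.587 = 426.464892 axe
426.464892 axe × 2.44 = 1040.57433648 timber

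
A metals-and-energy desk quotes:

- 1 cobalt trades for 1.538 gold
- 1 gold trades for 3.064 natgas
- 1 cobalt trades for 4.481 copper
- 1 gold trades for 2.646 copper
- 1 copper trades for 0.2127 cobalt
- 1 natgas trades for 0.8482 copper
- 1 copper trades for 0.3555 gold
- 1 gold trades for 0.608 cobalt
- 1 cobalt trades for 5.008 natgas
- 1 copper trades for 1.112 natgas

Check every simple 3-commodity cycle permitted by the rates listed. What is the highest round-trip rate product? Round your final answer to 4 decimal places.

cobalt→copper→gold→cobalt: 4.481 × 0.3555 × 0.608 = 0.96854
copper→gold→natgas→copper: 0.3555 × 3.064 × 0.8482 = 0.92390
cobalt→natgas→copper→cobalt: 5.008 × 0.8482 × 0.2127 = 0.90350
cobalt→gold→copper→cobalt: 1.538 × 2.646 × 0.2127 = 0.86559
Maximum is cobalt→copper→gold→cobalt at 0.9685; no arbitrage — every cycle loses value.

0.9685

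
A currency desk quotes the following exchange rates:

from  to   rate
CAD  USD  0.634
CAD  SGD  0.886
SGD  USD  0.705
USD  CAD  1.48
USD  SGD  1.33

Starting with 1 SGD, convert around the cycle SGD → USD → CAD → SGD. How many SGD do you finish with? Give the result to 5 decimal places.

1 SGD × 0.705 = 0.705 USD
0.705 USD × 1.48 = 1.0434 CAD
1.0434 CAD × 0.886 = 0.9244524 SGD

0.92445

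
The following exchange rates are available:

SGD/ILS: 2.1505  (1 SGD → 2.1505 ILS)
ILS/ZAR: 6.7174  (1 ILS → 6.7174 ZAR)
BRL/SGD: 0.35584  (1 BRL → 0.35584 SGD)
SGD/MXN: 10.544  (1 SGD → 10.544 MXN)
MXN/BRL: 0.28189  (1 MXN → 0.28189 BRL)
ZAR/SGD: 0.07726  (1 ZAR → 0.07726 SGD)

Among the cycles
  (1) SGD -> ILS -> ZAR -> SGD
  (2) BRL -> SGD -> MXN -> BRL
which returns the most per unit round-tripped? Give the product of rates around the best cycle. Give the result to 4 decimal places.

(1) 2.1505 × 6.7174 × 0.07726 = 1.11608
(2) 0.35584 × 10.544 × 0.28189 = 1.05764
Highest is cycle (1) at 1.1161 (>1, arbitrage).

1.1161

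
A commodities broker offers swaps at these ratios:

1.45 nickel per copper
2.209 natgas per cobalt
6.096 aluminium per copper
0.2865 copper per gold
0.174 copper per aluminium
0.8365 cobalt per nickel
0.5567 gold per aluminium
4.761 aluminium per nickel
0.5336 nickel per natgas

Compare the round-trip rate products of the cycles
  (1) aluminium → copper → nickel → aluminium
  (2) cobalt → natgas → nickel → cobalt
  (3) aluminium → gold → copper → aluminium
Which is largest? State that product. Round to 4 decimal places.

1.2012

(1) 0.174 × 1.45 × 4.761 = 1.20120
(2) 2.209 × 0.5336 × 0.8365 = 0.98600
(3) 0.5567 × 0.2865 × 6.096 = 0.97228
Highest is cycle (1) at 1.2012 (>1, arbitrage).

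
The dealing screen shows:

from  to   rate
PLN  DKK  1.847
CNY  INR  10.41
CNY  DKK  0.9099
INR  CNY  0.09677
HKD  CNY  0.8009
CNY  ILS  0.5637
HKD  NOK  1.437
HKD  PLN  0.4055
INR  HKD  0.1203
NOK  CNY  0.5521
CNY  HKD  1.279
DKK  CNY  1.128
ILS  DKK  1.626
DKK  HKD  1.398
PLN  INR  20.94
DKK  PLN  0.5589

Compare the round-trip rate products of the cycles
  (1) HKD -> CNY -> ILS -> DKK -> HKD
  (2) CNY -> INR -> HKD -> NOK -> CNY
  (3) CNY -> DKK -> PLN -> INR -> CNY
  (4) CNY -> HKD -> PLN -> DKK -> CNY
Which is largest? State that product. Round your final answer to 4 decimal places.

(1) 0.8009 × 0.5637 × 1.626 × 1.398 = 1.02625
(2) 10.41 × 0.1203 × 1.437 × 0.5521 = 0.99355
(3) 0.9099 × 0.5589 × 20.94 × 0.09677 = 1.03049
(4) 1.279 × 0.4055 × 1.847 × 1.128 = 1.08053
Highest is cycle (4) at 1.0805 (>1, arbitrage).

1.0805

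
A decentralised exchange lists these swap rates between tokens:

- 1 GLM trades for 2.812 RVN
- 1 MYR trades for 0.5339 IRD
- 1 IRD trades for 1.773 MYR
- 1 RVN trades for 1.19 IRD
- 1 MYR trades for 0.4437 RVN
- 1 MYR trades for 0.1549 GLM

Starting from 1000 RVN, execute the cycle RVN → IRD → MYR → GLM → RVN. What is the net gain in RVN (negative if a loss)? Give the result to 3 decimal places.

-80.985

1000 RVN × 1.19 = 1190 IRD
1190 IRD × 1.773 = 2109.87 MYR
2109.87 MYR × 0.1549 = 326.818863 GLM
326.818863 GLM × 2.812 = 919.014642756 RVN
Net change: 919.014642756 − 1000 = -80.985357244 RVN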